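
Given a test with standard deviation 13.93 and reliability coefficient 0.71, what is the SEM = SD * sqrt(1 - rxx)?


SEM = SD * sqrt(1 - rxx)
SEM = 13.93 * sqrt(1 - 0.71)
SEM = 13.93 * sqrt(0.29) = 13.93 * 0.538516
SEM = 7.5015

7.5015


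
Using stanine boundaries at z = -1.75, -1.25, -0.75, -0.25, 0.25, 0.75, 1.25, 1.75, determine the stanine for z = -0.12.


Stanine boundaries: [-1.75, -1.25, -0.75, -0.25, 0.25, 0.75, 1.25, 1.75]
z = -0.12
Check each boundary:
  z >= -1.75 -> could be stanine 2
  z >= -1.25 -> could be stanine 3
  z >= -0.75 -> could be stanine 4
  z >= -0.25 -> could be stanine 5
  z < 0.25
  z < 0.75
  z < 1.25
  z < 1.75
Highest qualifying boundary gives stanine = 5

5


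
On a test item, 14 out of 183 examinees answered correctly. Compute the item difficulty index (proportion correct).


Item difficulty p = number correct / total examinees
p = 14 / 183
p = 0.0765

0.0765


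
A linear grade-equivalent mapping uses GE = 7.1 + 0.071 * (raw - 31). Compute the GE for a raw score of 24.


raw - median = 24 - 31 = -7
slope * diff = 0.071 * -7 = -0.497
GE = 7.1 + -0.497
GE = 6.603

6.603


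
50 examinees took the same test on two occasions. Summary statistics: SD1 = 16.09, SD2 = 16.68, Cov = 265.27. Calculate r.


r = cov(X,Y) / (SD_X * SD_Y)
r = 265.27 / (16.09 * 16.68)
r = 265.27 / 268.3812
r = 0.9884

0.9884


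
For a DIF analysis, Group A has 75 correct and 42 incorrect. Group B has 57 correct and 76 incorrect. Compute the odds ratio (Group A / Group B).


Odds_A = 75/42 = 1.7857
Odds_B = 57/76 = 0.75
OR = Odds_A / Odds_B = 1.7857 / 0.75
Exactly, OR = (75 * 76) / (42 * 57) = 5700 / 2394
OR = 2.381

2.381


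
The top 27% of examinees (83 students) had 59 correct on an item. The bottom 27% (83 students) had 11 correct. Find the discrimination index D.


p_upper = 59/83 = 0.7108
p_lower = 11/83 = 0.1325
D = 0.7108 - 0.1325 = 0.5783

0.5783


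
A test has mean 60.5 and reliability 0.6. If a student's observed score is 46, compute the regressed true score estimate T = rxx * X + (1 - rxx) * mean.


T_est = rxx * X + (1 - rxx) * mean
T_est = 0.6 * 46 + 0.4 * 60.5
T_est = 27.6 + 24.2
T_est = 51.8

51.8


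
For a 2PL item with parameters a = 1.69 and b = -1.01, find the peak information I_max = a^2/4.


For 2PL, max info at theta = b = -1.01
I_max = a^2 / 4 = 1.69^2 / 4
= 2.8561 / 4
I_max = 0.714

0.714


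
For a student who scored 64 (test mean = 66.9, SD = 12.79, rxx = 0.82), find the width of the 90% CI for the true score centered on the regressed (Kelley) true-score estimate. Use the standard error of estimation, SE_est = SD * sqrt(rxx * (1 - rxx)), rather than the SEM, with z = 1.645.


True score estimate = 0.82*64 + 0.18*66.9 = 64.522
SE_est = SD * sqrt(rxx * (1 - rxx)) = 12.79 * sqrt(0.82 * 0.18) = 12.79 * sqrt(0.1476) = 4.913758
CI = T_est +/- z * SE_est, so width = 2 * z * SE_est = 2 * 1.645 * 4.913758
Width = 16.1663

16.1663


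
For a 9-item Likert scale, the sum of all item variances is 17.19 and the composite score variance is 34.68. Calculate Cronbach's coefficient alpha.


alpha = (k/(k-1)) * (1 - sum(si^2)/s_total^2)
= (9/8) * (1 - 17.19/34.68)
alpha = 0.5674

0.5674


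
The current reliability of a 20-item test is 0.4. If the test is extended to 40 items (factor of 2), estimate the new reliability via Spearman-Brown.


r_new = (n * rxx) / (1 + (n-1) * rxx)
r_new = (2 * 0.4) / (1 + 1 * 0.4)
r_new = 0.8 / 1.4
r_new = 0.5714

0.5714


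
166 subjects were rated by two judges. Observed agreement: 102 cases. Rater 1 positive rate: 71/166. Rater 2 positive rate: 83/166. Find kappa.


P_o = 102/166 = 0.614458
P_e = (71*83 + 95*83) / 27556 = 0.5
kappa = (P_o - P_e) / (1 - P_e)
kappa = (0.614458 - 0.5) / (1 - 0.5)
kappa = 0.2289

0.2289


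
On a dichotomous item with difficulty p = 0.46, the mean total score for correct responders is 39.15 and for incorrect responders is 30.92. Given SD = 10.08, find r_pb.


q = 1 - p = 0.54
rpb = ((M1 - M0) / SD) * sqrt(p * q)
rpb = ((39.15 - 30.92) / 10.08) * sqrt(0.46 * 0.54)
rpb = 0.4069

0.4069


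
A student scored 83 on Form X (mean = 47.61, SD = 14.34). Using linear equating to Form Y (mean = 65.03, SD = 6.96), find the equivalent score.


slope = SD_Y / SD_X = 6.96 / 14.34 ~ 0.4854
intercept = mean_Y - slope * mean_X = 65.03 - (6.96 / 14.34) * 47.61 ~ 41.9222
Y = slope * X + intercept. To avoid rounding drift from the rounded slope/intercept, evaluate the equivalent form Y = mean_Y + SD_Y * (X - mean_X) / SD_X at full precision:
Y = 65.03 + 6.96 * (83 - 47.61) / 14.34
Y = 65.03 + 6.96 * 35.39 / 14.34
Y = 65.03 + 246.3144 / 14.34
Y = 65.03 + 17.1767
Y = 82.2067

82.2067


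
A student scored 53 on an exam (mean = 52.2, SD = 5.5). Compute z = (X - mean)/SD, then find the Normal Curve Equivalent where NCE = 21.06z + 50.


z = (X - mean) / SD = (53 - 52.2) / 5.5
z = 0.8 / 5.5
z = 0.1455
NCE = NCE = 21.06z + 50
Carry z at full precision (z = 0.8 / 5.5) into the conversion:
NCE = 21.06 * (0.8 / 5.5) + 50 = 16.848 / 5.5 + 50
NCE = 3.0633 + 50
NCE = 53.0633

53.0633


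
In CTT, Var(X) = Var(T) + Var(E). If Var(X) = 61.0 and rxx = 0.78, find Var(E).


var_true = rxx * var_obs = 0.78 * 61.0 = 47.58
var_error = var_obs - var_true
var_error = 61.0 - 47.58
var_error = 13.42

13.42


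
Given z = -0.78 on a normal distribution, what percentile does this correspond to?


CDF(z) = 0.5 * (1 + erf(z/sqrt(2)))
erf(-0.5515) = -0.5646
CDF = 0.2177
Percentile rank = 0.2177 * 100 = 21.77

21.77


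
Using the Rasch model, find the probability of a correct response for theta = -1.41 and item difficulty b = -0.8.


theta - b = -1.41 - -0.8 = -0.61
exp(-(theta - b)) = exp(0.61) = 1.8404
P = 1 / (1 + 1.8404)
P = 0.3521

0.3521


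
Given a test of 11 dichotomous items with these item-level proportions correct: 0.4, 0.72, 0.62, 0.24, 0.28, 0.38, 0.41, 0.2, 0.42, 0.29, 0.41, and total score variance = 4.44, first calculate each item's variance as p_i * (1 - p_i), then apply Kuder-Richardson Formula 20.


For each item, compute p_i * q_i:
  Item 1: 0.4 * 0.6 = 0.24
  Item 2: 0.72 * 0.28 = 0.2016
  Item 3: 0.62 * 0.38 = 0.2356
  Item 4: 0.24 * 0.76 = 0.1824
  Item 5: 0.28 * 0.72 = 0.2016
  Item 6: 0.38 * 0.62 = 0.2356
  Item 7: 0.41 * 0.59 = 0.2419
  Item 8: 0.2 * 0.8 = 0.16
  Item 9: 0.42 * 0.58 = 0.2436
  Item 10: 0.29 * 0.71 = 0.2059
  Item 11: 0.41 * 0.59 = 0.2419
Sum(p_i * q_i) = 0.24 + 0.2016 + 0.2356 + 0.1824 + 0.2016 + 0.2356 + 0.2419 + 0.16 + 0.2436 + 0.2059 + 0.2419 = 2.3901
KR-20 = (k/(k-1)) * (1 - Sum(p_i*q_i) / Var_total)
= (11/10) * (1 - 2.3901/4.44)
= 1.1 * 0.4617
KR-20 = 0.5079

0.5079


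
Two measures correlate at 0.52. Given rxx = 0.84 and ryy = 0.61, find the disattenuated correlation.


r_corrected = rxy / sqrt(rxx * ryy)
= 0.52 / sqrt(0.84 * 0.61)
= 0.52 / sqrt(0.5124)
= 0.52 / 0.715821
r_corrected = 0.7264

0.7264


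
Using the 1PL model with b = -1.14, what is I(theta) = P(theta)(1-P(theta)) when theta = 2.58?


P = 1/(1+exp(-(2.58--1.14))) = 0.9763
I = P*(1-P) = 0.9763 * 0.0237
I = 0.0231

0.0231


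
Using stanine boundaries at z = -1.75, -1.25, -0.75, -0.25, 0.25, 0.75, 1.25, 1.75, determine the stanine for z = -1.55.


Stanine boundaries: [-1.75, -1.25, -0.75, -0.25, 0.25, 0.75, 1.25, 1.75]
z = -1.55
Check each boundary:
  z >= -1.75 -> could be stanine 2
  z < -1.25
  z < -0.75
  z < -0.25
  z < 0.25
  z < 0.75
  z < 1.25
  z < 1.75
Highest qualifying boundary gives stanine = 2

2


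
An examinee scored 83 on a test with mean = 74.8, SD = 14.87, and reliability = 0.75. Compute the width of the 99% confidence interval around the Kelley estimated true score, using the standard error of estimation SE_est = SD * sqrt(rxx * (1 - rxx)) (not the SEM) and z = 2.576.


True score estimate = 0.75*83 + 0.25*74.8 = 80.95
SE_est = SD * sqrt(rxx * (1 - rxx)) = 14.87 * sqrt(0.75 * 0.25) = 14.87 * sqrt(0.1875) = 6.438899
CI = T_est +/- z * SE_est, so width = 2 * z * SE_est = 2 * 2.576 * 6.438899
Width = 33.1732

33.1732


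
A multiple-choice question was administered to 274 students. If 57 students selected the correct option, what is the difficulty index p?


Item difficulty p = number correct / total examinees
p = 57 / 274
p = 0.208

0.208


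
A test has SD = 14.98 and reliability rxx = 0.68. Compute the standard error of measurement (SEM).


SEM = SD * sqrt(1 - rxx)
SEM = 14.98 * sqrt(1 - 0.68)
SEM = 14.98 * sqrt(0.32) = 14.98 * 0.565685
SEM = 8.474

8.474


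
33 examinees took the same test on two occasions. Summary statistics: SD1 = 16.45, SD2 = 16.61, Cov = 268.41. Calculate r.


r = cov(X,Y) / (SD_X * SD_Y)
r = 268.41 / (16.45 * 16.61)
r = 268.41 / 273.2345
r = 0.9823

0.9823


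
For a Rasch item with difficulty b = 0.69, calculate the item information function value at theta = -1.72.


P = 1/(1+exp(-(-1.72-0.69))) = 0.0824
I = P*(1-P) = 0.0824 * 0.9176
I = 0.0756

0.0756


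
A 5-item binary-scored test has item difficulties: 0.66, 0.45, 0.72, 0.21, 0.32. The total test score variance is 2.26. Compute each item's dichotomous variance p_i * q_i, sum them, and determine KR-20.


For each item, compute p_i * q_i:
  Item 1: 0.66 * 0.34 = 0.2244
  Item 2: 0.45 * 0.55 = 0.2475
  Item 3: 0.72 * 0.28 = 0.2016
  Item 4: 0.21 * 0.79 = 0.1659
  Item 5: 0.32 * 0.68 = 0.2176
Sum(p_i * q_i) = 0.2244 + 0.2475 + 0.2016 + 0.1659 + 0.2176 = 1.057
KR-20 = (k/(k-1)) * (1 - Sum(p_i*q_i) / Var_total)
= (5/4) * (1 - 1.057/2.26)
= 1.25 * 0.5323
KR-20 = 0.6654

0.6654


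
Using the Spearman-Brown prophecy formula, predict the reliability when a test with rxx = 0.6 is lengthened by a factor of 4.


r_new = (n * rxx) / (1 + (n-1) * rxx)
r_new = (4 * 0.6) / (1 + 3 * 0.6)
r_new = 2.4 / 2.8
r_new = 0.8571

0.8571


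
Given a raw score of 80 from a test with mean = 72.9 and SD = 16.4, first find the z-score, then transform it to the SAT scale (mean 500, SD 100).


z = (X - mean) / SD = (80 - 72.9) / 16.4
z = 7.1 / 16.4
z = 0.4329
SAT-scale = SAT = 500 + 100z
Carry z at full precision (z = 7.1 / 16.4) into the conversion:
SAT-scale = 500 + 100 * (7.1 / 16.4) = 500 + 710 / 16.4
SAT-scale = 500 + 43.2927
SAT-scale = 543.2927

543.2927


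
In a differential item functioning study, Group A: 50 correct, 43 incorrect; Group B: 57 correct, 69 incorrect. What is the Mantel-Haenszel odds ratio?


Odds_A = 50/43 = 1.1628
Odds_B = 57/69 = 0.8261
OR = Odds_A / Odds_B = 1.1628 / 0.8261
Exactly, OR = (50 * 69) / (43 * 57) = 3450 / 2451
OR = 1.4076

1.4076


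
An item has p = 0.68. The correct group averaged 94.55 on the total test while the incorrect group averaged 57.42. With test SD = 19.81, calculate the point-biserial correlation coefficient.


q = 1 - p = 0.32
rpb = ((M1 - M0) / SD) * sqrt(p * q)
rpb = ((94.55 - 57.42) / 19.81) * sqrt(0.68 * 0.32)
rpb = 0.8743

0.8743


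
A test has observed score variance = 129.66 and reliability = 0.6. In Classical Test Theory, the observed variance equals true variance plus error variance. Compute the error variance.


var_true = rxx * var_obs = 0.6 * 129.66 = 77.796
var_error = var_obs - var_true
var_error = 129.66 - 77.796
var_error = 51.864

51.864


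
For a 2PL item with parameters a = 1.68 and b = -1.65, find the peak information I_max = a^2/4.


For 2PL, max info at theta = b = -1.65
I_max = a^2 / 4 = 1.68^2 / 4
= 2.8224 / 4
I_max = 0.7056

0.7056


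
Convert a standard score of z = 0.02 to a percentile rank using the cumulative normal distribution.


CDF(z) = 0.5 * (1 + erf(z/sqrt(2)))
erf(0.0141) = 0.016
CDF = 0.508
Percentile rank = 0.508 * 100 = 50.8

50.8


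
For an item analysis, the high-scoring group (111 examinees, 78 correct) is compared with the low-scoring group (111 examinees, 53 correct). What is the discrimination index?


p_upper = 78/111 = 0.7027
p_lower = 53/111 = 0.4775
D = 0.7027 - 0.4775 = 0.2252

0.2252


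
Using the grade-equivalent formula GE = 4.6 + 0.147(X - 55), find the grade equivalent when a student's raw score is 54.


raw - median = 54 - 55 = -1
slope * diff = 0.147 * -1 = -0.147
GE = 4.6 + -0.147
GE = 4.453

4.453


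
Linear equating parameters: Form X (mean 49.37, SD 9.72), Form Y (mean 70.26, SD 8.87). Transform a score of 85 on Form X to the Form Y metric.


slope = SD_Y / SD_X = 8.87 / 9.72 ~ 0.9126
intercept = mean_Y - slope * mean_X = 70.26 - (8.87 / 9.72) * 49.37 ~ 25.2073
Y = slope * X + intercept. To avoid rounding drift from the rounded slope/intercept, evaluate the equivalent form Y = mean_Y + SD_Y * (X - mean_X) / SD_X at full precision:
Y = 70.26 + 8.87 * (85 - 49.37) / 9.72
Y = 70.26 + 8.87 * 35.63 / 9.72
Y = 70.26 + 316.0381 / 9.72
Y = 70.26 + 32.5142
Y = 102.7742

102.7742


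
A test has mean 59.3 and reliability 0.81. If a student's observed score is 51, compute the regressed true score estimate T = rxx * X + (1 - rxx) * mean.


T_est = rxx * X + (1 - rxx) * mean
T_est = 0.81 * 51 + 0.19 * 59.3
T_est = 41.31 + 11.267
T_est = 52.577

52.577


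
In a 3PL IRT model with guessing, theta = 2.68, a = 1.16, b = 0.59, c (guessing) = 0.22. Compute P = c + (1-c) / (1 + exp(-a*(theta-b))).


logit = 1.16*(2.68 - 0.59) = 2.4244
P* = 1/(1 + exp(-2.4244)) = 0.9187
P = 0.22 + (1 - 0.22) * 0.9187
P = 0.9366

0.9366


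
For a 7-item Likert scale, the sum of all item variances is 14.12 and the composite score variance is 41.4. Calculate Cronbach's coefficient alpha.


alpha = (k/(k-1)) * (1 - sum(si^2)/s_total^2)
= (7/6) * (1 - 14.12/41.4)
alpha = 0.7688

0.7688


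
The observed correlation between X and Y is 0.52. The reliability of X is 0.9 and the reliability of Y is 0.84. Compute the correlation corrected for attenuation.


r_corrected = rxy / sqrt(rxx * ryy)
= 0.52 / sqrt(0.9 * 0.84)
= 0.52 / sqrt(0.756)
= 0.52 / 0.869483
r_corrected = 0.5981

0.5981


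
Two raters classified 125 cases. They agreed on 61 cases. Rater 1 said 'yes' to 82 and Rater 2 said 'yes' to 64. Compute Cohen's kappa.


P_o = 61/125 = 0.488
P_e = (82*64 + 43*61) / 15625 = 0.503744
kappa = (P_o - P_e) / (1 - P_e)
kappa = (0.488 - 0.503744) / (1 - 0.503744)
kappa = -0.0317

-0.0317


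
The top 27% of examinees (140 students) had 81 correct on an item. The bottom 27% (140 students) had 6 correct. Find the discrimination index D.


p_upper = 81/140 = 0.5786
p_lower = 6/140 = 0.0429
D = 0.5786 - 0.0429 = 0.5357

0.5357


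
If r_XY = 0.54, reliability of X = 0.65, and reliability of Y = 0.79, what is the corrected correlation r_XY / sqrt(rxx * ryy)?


r_corrected = rxy / sqrt(rxx * ryy)
= 0.54 / sqrt(0.65 * 0.79)
= 0.54 / sqrt(0.5135)
= 0.54 / 0.716589
r_corrected = 0.7536

0.7536


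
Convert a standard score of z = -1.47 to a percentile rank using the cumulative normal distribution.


CDF(z) = 0.5 * (1 + erf(z/sqrt(2)))
erf(-1.0394) = -0.8584
CDF = 0.0708
Percentile rank = 0.0708 * 100 = 7.08

7.08


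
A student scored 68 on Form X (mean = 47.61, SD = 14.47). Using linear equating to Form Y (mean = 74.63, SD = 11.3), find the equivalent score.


slope = SD_Y / SD_X = 11.3 / 14.47 ~ 0.7809
intercept = mean_Y - slope * mean_X = 74.63 - (11.3 / 14.47) * 47.61 ~ 37.4501
Y = slope * X + intercept. To avoid rounding drift from the rounded slope/intercept, evaluate the equivalent form Y = mean_Y + SD_Y * (X - mean_X) / SD_X at full precision:
Y = 74.63 + 11.3 * (68 - 47.61) / 14.47
Y = 74.63 + 11.3 * 20.39 / 14.47
Y = 74.63 + 230.407 / 14.47
Y = 74.63 + 15.9231
Y = 90.5531

90.5531


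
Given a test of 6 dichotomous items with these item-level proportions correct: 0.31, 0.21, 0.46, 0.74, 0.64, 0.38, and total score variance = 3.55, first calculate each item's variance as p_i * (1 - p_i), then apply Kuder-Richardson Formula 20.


For each item, compute p_i * q_i:
  Item 1: 0.31 * 0.69 = 0.2139
  Item 2: 0.21 * 0.79 = 0.1659
  Item 3: 0.46 * 0.54 = 0.2484
  Item 4: 0.74 * 0.26 = 0.1924
  Item 5: 0.64 * 0.36 = 0.2304
  Item 6: 0.38 * 0.62 = 0.2356
Sum(p_i * q_i) = 0.2139 + 0.1659 + 0.2484 + 0.1924 + 0.2304 + 0.2356 = 1.2866
KR-20 = (k/(k-1)) * (1 - Sum(p_i*q_i) / Var_total)
= (6/5) * (1 - 1.2866/3.55)
= 1.2 * 0.6376
KR-20 = 0.7651

0.7651


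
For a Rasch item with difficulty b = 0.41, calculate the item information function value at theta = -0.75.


P = 1/(1+exp(-(-0.75-0.41))) = 0.2387
I = P*(1-P) = 0.2387 * 0.7613
I = 0.1817

0.1817


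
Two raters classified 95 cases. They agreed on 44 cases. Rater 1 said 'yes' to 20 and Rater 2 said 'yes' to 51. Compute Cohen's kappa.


P_o = 44/95 = 0.463158
P_e = (20*51 + 75*44) / 9025 = 0.47867
kappa = (P_o - P_e) / (1 - P_e)
kappa = (0.463158 - 0.47867) / (1 - 0.47867)
kappa = -0.0298

-0.0298


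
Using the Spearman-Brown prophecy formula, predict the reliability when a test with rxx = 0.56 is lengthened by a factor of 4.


r_new = (n * rxx) / (1 + (n-1) * rxx)
r_new = (4 * 0.56) / (1 + 3 * 0.56)
r_new = 2.24 / 2.68
r_new = 0.8358

0.8358


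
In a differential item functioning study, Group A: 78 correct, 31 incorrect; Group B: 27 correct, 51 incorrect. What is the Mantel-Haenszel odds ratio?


Odds_A = 78/31 = 2.5161
Odds_B = 27/51 = 0.5294
OR = Odds_A / Odds_B = 2.5161 / 0.5294
Exactly, OR = (78 * 51) / (31 * 27) = 3978 / 837
OR = 4.7527

4.7527


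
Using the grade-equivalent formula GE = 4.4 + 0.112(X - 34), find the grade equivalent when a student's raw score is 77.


raw - median = 77 - 34 = 43
slope * diff = 0.112 * 43 = 4.816
GE = 4.4 + 4.816
GE = 9.216

9.216


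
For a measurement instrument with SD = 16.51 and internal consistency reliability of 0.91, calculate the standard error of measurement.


SEM = SD * sqrt(1 - rxx)
SEM = 16.51 * sqrt(1 - 0.91)
SEM = 16.51 * sqrt(0.09) = 16.51 * 0.3
SEM = 4.953

4.953


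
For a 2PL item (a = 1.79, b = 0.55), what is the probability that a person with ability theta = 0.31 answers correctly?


a*(theta - b) = 1.79 * (0.31 - 0.55) = -0.4296
exp(--0.4296) = 1.5366
P = 1 / (1 + 1.5366)
P = 0.3942

0.3942


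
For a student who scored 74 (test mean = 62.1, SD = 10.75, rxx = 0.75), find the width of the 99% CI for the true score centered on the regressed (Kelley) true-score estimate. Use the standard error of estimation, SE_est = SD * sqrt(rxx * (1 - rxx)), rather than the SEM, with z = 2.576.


True score estimate = 0.75*74 + 0.25*62.1 = 71.025
SE_est = SD * sqrt(rxx * (1 - rxx)) = 10.75 * sqrt(0.75 * 0.25) = 10.75 * sqrt(0.1875) = 4.654887
CI = T_est +/- z * SE_est, so width = 2 * z * SE_est = 2 * 2.576 * 4.654887
Width = 23.982

23.982


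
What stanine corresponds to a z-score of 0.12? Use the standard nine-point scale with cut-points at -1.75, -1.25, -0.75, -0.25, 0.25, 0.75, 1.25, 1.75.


Stanine boundaries: [-1.75, -1.25, -0.75, -0.25, 0.25, 0.75, 1.25, 1.75]
z = 0.12
Check each boundary:
  z >= -1.75 -> could be stanine 2
  z >= -1.25 -> could be stanine 3
  z >= -0.75 -> could be stanine 4
  z >= -0.25 -> could be stanine 5
  z < 0.25
  z < 0.75
  z < 1.25
  z < 1.75
Highest qualifying boundary gives stanine = 5

5


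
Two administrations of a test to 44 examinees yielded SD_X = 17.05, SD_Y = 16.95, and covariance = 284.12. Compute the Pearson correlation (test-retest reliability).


r = cov(X,Y) / (SD_X * SD_Y)
r = 284.12 / (17.05 * 16.95)
r = 284.12 / 288.9975
r = 0.9831

0.9831


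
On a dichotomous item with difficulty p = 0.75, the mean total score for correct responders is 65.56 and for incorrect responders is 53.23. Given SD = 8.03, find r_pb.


q = 1 - p = 0.25
rpb = ((M1 - M0) / SD) * sqrt(p * q)
rpb = ((65.56 - 53.23) / 8.03) * sqrt(0.75 * 0.25)
rpb = 0.6649

0.6649


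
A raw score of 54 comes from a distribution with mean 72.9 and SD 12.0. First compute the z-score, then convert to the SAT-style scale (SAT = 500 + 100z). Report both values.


z = (X - mean) / SD = (54 - 72.9) / 12.0
z = -18.9 / 12.0
z = -1.575
SAT-scale = SAT = 500 + 100z
Carry z at full precision (z = -18.9 / 12.0) into the conversion:
SAT-scale = 500 + 100 * (-18.9 / 12.0) = 500 + -1890 / 12.0
SAT-scale = 500 + -157.5
SAT-scale = 342.5

342.5


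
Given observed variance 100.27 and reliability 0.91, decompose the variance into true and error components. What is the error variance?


var_true = rxx * var_obs = 0.91 * 100.27 = 91.2457
var_error = var_obs - var_true
var_error = 100.27 - 91.2457
var_error = 9.0243

9.0243


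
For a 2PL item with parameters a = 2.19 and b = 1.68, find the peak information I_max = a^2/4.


For 2PL, max info at theta = b = 1.68
I_max = a^2 / 4 = 2.19^2 / 4
= 4.7961 / 4
I_max = 1.199

1.199


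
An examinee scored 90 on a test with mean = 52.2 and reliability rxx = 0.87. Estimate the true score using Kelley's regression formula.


T_est = rxx * X + (1 - rxx) * mean
T_est = 0.87 * 90 + 0.13 * 52.2
T_est = 78.3 + 6.786
T_est = 85.086

85.086


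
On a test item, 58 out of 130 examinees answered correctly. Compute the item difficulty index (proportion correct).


Item difficulty p = number correct / total examinees
p = 58 / 130
p = 0.4462

0.4462


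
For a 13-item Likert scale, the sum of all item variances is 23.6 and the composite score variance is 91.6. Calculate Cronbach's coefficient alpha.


alpha = (k/(k-1)) * (1 - sum(si^2)/s_total^2)
= (13/12) * (1 - 23.6/91.6)
alpha = 0.8042

0.8042


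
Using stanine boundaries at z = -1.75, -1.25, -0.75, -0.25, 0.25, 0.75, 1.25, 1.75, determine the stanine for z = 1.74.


Stanine boundaries: [-1.75, -1.25, -0.75, -0.25, 0.25, 0.75, 1.25, 1.75]
z = 1.74
Check each boundary:
  z >= -1.75 -> could be stanine 2
  z >= -1.25 -> could be stanine 3
  z >= -0.75 -> could be stanine 4
  z >= -0.25 -> could be stanine 5
  z >= 0.25 -> could be stanine 6
  z >= 0.75 -> could be stanine 7
  z >= 1.25 -> could be stanine 8
  z < 1.75
Highest qualifying boundary gives stanine = 8

8


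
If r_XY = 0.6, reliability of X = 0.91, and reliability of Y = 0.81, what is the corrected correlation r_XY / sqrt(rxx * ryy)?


r_corrected = rxy / sqrt(rxx * ryy)
= 0.6 / sqrt(0.91 * 0.81)
= 0.6 / sqrt(0.7371)
= 0.6 / 0.858545
r_corrected = 0.6989

0.6989


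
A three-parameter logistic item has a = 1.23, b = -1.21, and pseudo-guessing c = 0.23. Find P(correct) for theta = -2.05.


logit = 1.23*(-2.05 - -1.21) = -1.0332
P* = 1/(1 + exp(--1.0332)) = 0.2625
P = 0.23 + (1 - 0.23) * 0.2625
P = 0.4321

0.4321


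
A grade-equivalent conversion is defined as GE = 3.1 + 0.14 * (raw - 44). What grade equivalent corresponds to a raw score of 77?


raw - median = 77 - 44 = 33
slope * diff = 0.14 * 33 = 4.62
GE = 3.1 + 4.62
GE = 7.72

7.72


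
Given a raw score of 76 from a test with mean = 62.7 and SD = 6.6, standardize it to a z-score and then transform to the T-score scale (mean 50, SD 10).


z = (X - mean) / SD = (76 - 62.7) / 6.6
z = 13.3 / 6.6
z = 2.0152
T-score = T = 50 + 10z
Carry z at full precision (z = 13.3 / 6.6) into the conversion:
T-score = 50 + 10 * (13.3 / 6.6) = 50 + 133 / 6.6
T-score = 50 + 20.1515
T-score = 70.1515

70.1515


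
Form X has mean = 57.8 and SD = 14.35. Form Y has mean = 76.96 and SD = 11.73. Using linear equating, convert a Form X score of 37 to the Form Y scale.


slope = SD_Y / SD_X = 11.73 / 14.35 ~ 0.8174
intercept = mean_Y - slope * mean_X = 76.96 - (11.73 / 14.35) * 57.8 ~ 29.713
Y = slope * X + intercept. To avoid rounding drift from the rounded slope/intercept, evaluate the equivalent form Y = mean_Y + SD_Y * (X - mean_X) / SD_X at full precision:
Y = 76.96 + 11.73 * (37 - 57.8) / 14.35
Y = 76.96 - 11.73 * 20.8 / 14.35
Y = 76.96 - 243.984 / 14.35
Y = 76.96 - 17.0024
Y = 59.9576

59.9576


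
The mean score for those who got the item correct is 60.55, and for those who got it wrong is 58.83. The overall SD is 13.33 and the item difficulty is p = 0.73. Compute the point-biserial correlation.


q = 1 - p = 0.27
rpb = ((M1 - M0) / SD) * sqrt(p * q)
rpb = ((60.55 - 58.83) / 13.33) * sqrt(0.73 * 0.27)
rpb = 0.0573

0.0573


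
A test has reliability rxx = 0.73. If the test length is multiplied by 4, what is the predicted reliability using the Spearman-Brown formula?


r_new = (n * rxx) / (1 + (n-1) * rxx)
r_new = (4 * 0.73) / (1 + 3 * 0.73)
r_new = 2.92 / 3.19
r_new = 0.9154

0.9154


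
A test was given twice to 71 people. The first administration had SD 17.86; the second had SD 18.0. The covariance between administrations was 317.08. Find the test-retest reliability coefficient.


r = cov(X,Y) / (SD_X * SD_Y)
r = 317.08 / (17.86 * 18.0)
r = 317.08 / 321.48
r = 0.9863

0.9863


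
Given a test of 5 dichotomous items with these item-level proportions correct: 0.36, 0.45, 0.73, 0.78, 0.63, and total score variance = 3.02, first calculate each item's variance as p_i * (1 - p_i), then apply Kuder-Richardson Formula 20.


For each item, compute p_i * q_i:
  Item 1: 0.36 * 0.64 = 0.2304
  Item 2: 0.45 * 0.55 = 0.2475
  Item 3: 0.73 * 0.27 = 0.1971
  Item 4: 0.78 * 0.22 = 0.1716
  Item 5: 0.63 * 0.37 = 0.2331
Sum(p_i * q_i) = 0.2304 + 0.2475 + 0.1971 + 0.1716 + 0.2331 = 1.0797
KR-20 = (k/(k-1)) * (1 - Sum(p_i*q_i) / Var_total)
= (5/4) * (1 - 1.0797/3.02)
= 1.25 * 0.6425
KR-20 = 0.8031

0.8031


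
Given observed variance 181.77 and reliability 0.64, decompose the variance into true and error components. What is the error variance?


var_true = rxx * var_obs = 0.64 * 181.77 = 116.3328
var_error = var_obs - var_true
var_error = 181.77 - 116.3328
var_error = 65.4372

65.4372


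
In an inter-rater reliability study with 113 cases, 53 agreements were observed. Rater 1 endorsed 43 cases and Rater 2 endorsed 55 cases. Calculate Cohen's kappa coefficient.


P_o = 53/113 = 0.469027
P_e = (43*55 + 70*58) / 12769 = 0.503172
kappa = (P_o - P_e) / (1 - P_e)
kappa = (0.469027 - 0.503172) / (1 - 0.503172)
kappa = -0.0687

-0.0687


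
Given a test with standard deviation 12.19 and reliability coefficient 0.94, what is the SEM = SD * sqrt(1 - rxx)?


SEM = SD * sqrt(1 - rxx)
SEM = 12.19 * sqrt(1 - 0.94)
SEM = 12.19 * sqrt(0.06) = 12.19 * 0.244949
SEM = 2.9859

2.9859


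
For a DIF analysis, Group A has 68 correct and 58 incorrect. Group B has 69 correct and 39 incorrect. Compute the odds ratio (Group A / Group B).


Odds_A = 68/58 = 1.1724
Odds_B = 69/39 = 1.7692
OR = Odds_A / Odds_B = 1.1724 / 1.7692
Exactly, OR = (68 * 39) / (58 * 69) = 2652 / 4002
OR = 0.6627

0.6627


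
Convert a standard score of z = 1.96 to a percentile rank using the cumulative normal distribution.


CDF(z) = 0.5 * (1 + erf(z/sqrt(2)))
erf(1.3859) = 0.95
CDF = 0.975
Percentile rank = 0.975 * 100 = 97.5

97.5


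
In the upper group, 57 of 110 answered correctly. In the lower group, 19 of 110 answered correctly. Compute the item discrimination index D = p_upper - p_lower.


p_upper = 57/110 = 0.5182
p_lower = 19/110 = 0.1727
D = 0.5182 - 0.1727 = 0.3455

0.3455


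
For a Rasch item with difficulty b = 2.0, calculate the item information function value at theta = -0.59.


P = 1/(1+exp(-(-0.59-2.0))) = 0.0698
I = P*(1-P) = 0.0698 * 0.9302
I = 0.0649

0.0649


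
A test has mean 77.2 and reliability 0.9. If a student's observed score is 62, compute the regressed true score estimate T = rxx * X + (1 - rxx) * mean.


T_est = rxx * X + (1 - rxx) * mean
T_est = 0.9 * 62 + 0.1 * 77.2
T_est = 55.8 + 7.72
T_est = 63.52

63.52


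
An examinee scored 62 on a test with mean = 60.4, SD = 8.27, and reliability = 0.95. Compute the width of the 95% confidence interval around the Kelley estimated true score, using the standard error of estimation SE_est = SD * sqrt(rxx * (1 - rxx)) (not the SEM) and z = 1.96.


True score estimate = 0.95*62 + 0.05*60.4 = 61.92
SE_est = SD * sqrt(rxx * (1 - rxx)) = 8.27 * sqrt(0.95 * 0.05) = 8.27 * sqrt(0.0475) = 1.802405
CI = T_est +/- z * SE_est, so width = 2 * z * SE_est = 2 * 1.96 * 1.802405
Width = 7.0654

7.0654


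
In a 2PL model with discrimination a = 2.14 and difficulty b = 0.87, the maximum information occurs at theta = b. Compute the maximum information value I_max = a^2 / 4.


For 2PL, max info at theta = b = 0.87
I_max = a^2 / 4 = 2.14^2 / 4
= 4.5796 / 4
I_max = 1.1449

1.1449


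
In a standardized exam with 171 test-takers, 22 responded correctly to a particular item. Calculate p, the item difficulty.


Item difficulty p = number correct / total examinees
p = 22 / 171
p = 0.1287

0.1287


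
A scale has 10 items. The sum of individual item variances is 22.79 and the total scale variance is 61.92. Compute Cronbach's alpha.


alpha = (k/(k-1)) * (1 - sum(si^2)/s_total^2)
= (10/9) * (1 - 22.79/61.92)
alpha = 0.7022

0.7022


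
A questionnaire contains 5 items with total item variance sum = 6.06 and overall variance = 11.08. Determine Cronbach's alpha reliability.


alpha = (k/(k-1)) * (1 - sum(si^2)/s_total^2)
= (5/4) * (1 - 6.06/11.08)
alpha = 0.5663

0.5663


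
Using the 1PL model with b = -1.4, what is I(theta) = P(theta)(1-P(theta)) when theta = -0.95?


P = 1/(1+exp(-(-0.95--1.4))) = 0.6106
I = P*(1-P) = 0.6106 * 0.3894
I = 0.2378

0.2378


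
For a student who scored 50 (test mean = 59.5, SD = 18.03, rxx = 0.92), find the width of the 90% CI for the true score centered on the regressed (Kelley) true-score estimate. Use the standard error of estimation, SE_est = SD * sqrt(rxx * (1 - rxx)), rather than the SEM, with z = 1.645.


True score estimate = 0.92*50 + 0.08*59.5 = 50.76
SE_est = SD * sqrt(rxx * (1 - rxx)) = 18.03 * sqrt(0.92 * 0.08) = 18.03 * sqrt(0.0736) = 4.891416
CI = T_est +/- z * SE_est, so width = 2 * z * SE_est = 2 * 1.645 * 4.891416
Width = 16.0928

16.0928


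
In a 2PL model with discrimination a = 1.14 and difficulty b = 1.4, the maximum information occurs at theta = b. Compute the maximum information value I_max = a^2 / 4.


For 2PL, max info at theta = b = 1.4
I_max = a^2 / 4 = 1.14^2 / 4
= 1.2996 / 4
I_max = 0.3249

0.3249


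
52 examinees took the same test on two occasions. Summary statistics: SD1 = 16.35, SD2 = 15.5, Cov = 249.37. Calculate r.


r = cov(X,Y) / (SD_X * SD_Y)
r = 249.37 / (16.35 * 15.5)
r = 249.37 / 253.425
r = 0.984

0.984


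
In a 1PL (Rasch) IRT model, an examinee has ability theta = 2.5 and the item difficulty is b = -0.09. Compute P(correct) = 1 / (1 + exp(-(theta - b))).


theta - b = 2.5 - -0.09 = 2.59
exp(-(theta - b)) = exp(-2.59) = 0.075
P = 1 / (1 + 0.075)
P = 0.9302

0.9302


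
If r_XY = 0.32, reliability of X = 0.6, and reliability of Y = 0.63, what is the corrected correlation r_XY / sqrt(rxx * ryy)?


r_corrected = rxy / sqrt(rxx * ryy)
= 0.32 / sqrt(0.6 * 0.63)
= 0.32 / sqrt(0.378)
= 0.32 / 0.614817
r_corrected = 0.5205

0.5205


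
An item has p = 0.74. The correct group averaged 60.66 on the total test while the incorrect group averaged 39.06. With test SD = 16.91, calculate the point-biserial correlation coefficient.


q = 1 - p = 0.26
rpb = ((M1 - M0) / SD) * sqrt(p * q)
rpb = ((60.66 - 39.06) / 16.91) * sqrt(0.74 * 0.26)
rpb = 0.5603

0.5603


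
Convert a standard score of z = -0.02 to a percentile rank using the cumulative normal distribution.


CDF(z) = 0.5 * (1 + erf(z/sqrt(2)))
erf(-0.0141) = -0.016
CDF = 0.492
Percentile rank = 0.492 * 100 = 49.2

49.2


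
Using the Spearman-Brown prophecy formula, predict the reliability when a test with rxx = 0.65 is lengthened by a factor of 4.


r_new = (n * rxx) / (1 + (n-1) * rxx)
r_new = (4 * 0.65) / (1 + 3 * 0.65)
r_new = 2.6 / 2.95
r_new = 0.8814

0.8814


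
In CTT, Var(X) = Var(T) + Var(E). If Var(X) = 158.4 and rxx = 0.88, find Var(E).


var_true = rxx * var_obs = 0.88 * 158.4 = 139.392
var_error = var_obs - var_true
var_error = 158.4 - 139.392
var_error = 19.008

19.008


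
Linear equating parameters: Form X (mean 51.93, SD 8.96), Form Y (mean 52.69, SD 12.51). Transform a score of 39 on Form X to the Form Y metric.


slope = SD_Y / SD_X = 12.51 / 8.96 ~ 1.3962
intercept = mean_Y - slope * mean_X = 52.69 - (12.51 / 8.96) * 51.93 ~ -19.8149
Y = slope * X + intercept. To avoid rounding drift from the rounded slope/intercept, evaluate the equivalent form Y = mean_Y + SD_Y * (X - mean_X) / SD_X at full precision:
Y = 52.69 + 12.51 * (39 - 51.93) / 8.96
Y = 52.69 - 12.51 * 12.93 / 8.96
Y = 52.69 - 161.7543 / 8.96
Y = 52.69 - 18.0529
Y = 34.6371

34.6371


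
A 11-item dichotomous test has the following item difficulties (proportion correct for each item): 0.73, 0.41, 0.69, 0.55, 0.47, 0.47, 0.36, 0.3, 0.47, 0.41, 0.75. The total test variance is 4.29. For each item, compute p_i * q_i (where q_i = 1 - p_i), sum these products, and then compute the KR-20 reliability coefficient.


For each item, compute p_i * q_i:
  Item 1: 0.73 * 0.27 = 0.1971
  Item 2: 0.41 * 0.59 = 0.2419
  Item 3: 0.69 * 0.31 = 0.2139
  Item 4: 0.55 * 0.45 = 0.2475
  Item 5: 0.47 * 0.53 = 0.2491
  Item 6: 0.47 * 0.53 = 0.2491
  Item 7: 0.36 * 0.64 = 0.2304
  Item 8: 0.3 * 0.7 = 0.21
  Item 9: 0.47 * 0.53 = 0.2491
  Item 10: 0.41 * 0.59 = 0.2419
  Item 11: 0.75 * 0.25 = 0.1875
Sum(p_i * q_i) = 0.1971 + 0.2419 + 0.2139 + 0.2475 + 0.2491 + 0.2491 + 0.2304 + 0.21 + 0.2491 + 0.2419 + 0.1875 = 2.5175
KR-20 = (k/(k-1)) * (1 - Sum(p_i*q_i) / Var_total)
= (11/10) * (1 - 2.5175/4.29)
= 1.1 * 0.4132
KR-20 = 0.4545

0.4545


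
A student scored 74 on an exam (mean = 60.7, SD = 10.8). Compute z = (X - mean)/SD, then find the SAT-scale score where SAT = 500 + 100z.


z = (X - mean) / SD = (74 - 60.7) / 10.8
z = 13.3 / 10.8
z = 1.2315
SAT-scale = SAT = 500 + 100z
Carry z at full precision (z = 13.3 / 10.8) into the conversion:
SAT-scale = 500 + 100 * (13.3 / 10.8) = 500 + 1330 / 10.8
SAT-scale = 500 + 123.1481
SAT-scale = 623.1481

623.1481


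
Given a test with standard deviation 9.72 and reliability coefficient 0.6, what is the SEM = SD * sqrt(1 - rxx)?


SEM = SD * sqrt(1 - rxx)
SEM = 9.72 * sqrt(1 - 0.6)
SEM = 9.72 * sqrt(0.4) = 9.72 * 0.632456
SEM = 6.1475

6.1475


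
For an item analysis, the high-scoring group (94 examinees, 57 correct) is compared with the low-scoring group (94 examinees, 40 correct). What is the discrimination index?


p_upper = 57/94 = 0.6064
p_lower = 40/94 = 0.4255
D = 0.6064 - 0.4255 = 0.1809

0.1809


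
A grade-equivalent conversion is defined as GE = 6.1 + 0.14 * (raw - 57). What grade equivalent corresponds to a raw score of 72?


raw - median = 72 - 57 = 15
slope * diff = 0.14 * 15 = 2.1
GE = 6.1 + 2.1
GE = 8.2

8.2


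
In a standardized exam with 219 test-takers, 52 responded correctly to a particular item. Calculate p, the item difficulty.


Item difficulty p = number correct / total examinees
p = 52 / 219
p = 0.2374

0.2374


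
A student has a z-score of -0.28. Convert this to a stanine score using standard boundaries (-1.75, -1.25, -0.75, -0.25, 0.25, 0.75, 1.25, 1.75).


Stanine boundaries: [-1.75, -1.25, -0.75, -0.25, 0.25, 0.75, 1.25, 1.75]
z = -0.28
Check each boundary:
  z >= -1.75 -> could be stanine 2
  z >= -1.25 -> could be stanine 3
  z >= -0.75 -> could be stanine 4
  z < -0.25
  z < 0.25
  z < 0.75
  z < 1.25
  z < 1.75
Highest qualifying boundary gives stanine = 4

4


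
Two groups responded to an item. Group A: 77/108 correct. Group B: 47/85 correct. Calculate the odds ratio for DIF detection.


Odds_A = 77/31 = 2.4839
Odds_B = 47/38 = 1.2368
OR = Odds_A / Odds_B = 2.4839 / 1.2368
Exactly, OR = (77 * 38) / (31 * 47) = 2926 / 1457
OR = 2.0082

2.0082


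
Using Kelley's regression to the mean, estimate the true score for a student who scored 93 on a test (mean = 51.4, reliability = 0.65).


T_est = rxx * X + (1 - rxx) * mean
T_est = 0.65 * 93 + 0.35 * 51.4
T_est = 60.45 + 17.99
T_est = 78.44

78.44


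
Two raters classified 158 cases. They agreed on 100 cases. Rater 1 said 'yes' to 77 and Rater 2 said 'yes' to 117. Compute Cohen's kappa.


P_o = 100/158 = 0.632911
P_e = (77*117 + 81*41) / 24964 = 0.493911
kappa = (P_o - P_e) / (1 - P_e)
kappa = (0.632911 - 0.493911) / (1 - 0.493911)
kappa = 0.2747

0.2747


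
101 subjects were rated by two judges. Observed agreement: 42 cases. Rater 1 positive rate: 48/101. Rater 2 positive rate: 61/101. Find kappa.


P_o = 42/101 = 0.415842
P_e = (48*61 + 53*40) / 10201 = 0.494853
kappa = (P_o - P_e) / (1 - P_e)
kappa = (0.415842 - 0.494853) / (1 - 0.494853)
kappa = -0.1564

-0.1564


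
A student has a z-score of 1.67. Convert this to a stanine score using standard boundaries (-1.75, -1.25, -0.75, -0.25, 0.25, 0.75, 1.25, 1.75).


Stanine boundaries: [-1.75, -1.25, -0.75, -0.25, 0.25, 0.75, 1.25, 1.75]
z = 1.67
Check each boundary:
  z >= -1.75 -> could be stanine 2
  z >= -1.25 -> could be stanine 3
  z >= -0.75 -> could be stanine 4
  z >= -0.25 -> could be stanine 5
  z >= 0.25 -> could be stanine 6
  z >= 0.75 -> could be stanine 7
  z >= 1.25 -> could be stanine 8
  z < 1.75
Highest qualifying boundary gives stanine = 8

8


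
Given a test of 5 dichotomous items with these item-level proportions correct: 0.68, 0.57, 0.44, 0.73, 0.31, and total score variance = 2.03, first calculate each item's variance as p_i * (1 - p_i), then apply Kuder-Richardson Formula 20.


For each item, compute p_i * q_i:
  Item 1: 0.68 * 0.32 = 0.2176
  Item 2: 0.57 * 0.43 = 0.2451
  Item 3: 0.44 * 0.56 = 0.2464
  Item 4: 0.73 * 0.27 = 0.1971
  Item 5: 0.31 * 0.69 = 0.2139
Sum(p_i * q_i) = 0.2176 + 0.2451 + 0.2464 + 0.1971 + 0.2139 = 1.1201
KR-20 = (k/(k-1)) * (1 - Sum(p_i*q_i) / Var_total)
= (5/4) * (1 - 1.1201/2.03)
= 1.25 * 0.4482
KR-20 = 0.5603

0.5603


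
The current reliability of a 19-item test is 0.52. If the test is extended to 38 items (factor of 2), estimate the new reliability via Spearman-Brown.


r_new = (n * rxx) / (1 + (n-1) * rxx)
r_new = (2 * 0.52) / (1 + 1 * 0.52)
r_new = 1.04 / 1.52
r_new = 0.6842

0.6842


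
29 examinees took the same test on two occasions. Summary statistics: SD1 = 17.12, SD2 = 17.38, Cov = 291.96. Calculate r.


r = cov(X,Y) / (SD_X * SD_Y)
r = 291.96 / (17.12 * 17.38)
r = 291.96 / 297.5456
r = 0.9812

0.9812


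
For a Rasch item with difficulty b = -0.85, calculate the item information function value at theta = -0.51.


P = 1/(1+exp(-(-0.51--0.85))) = 0.5842
I = P*(1-P) = 0.5842 * 0.4158
I = 0.2429

0.2429


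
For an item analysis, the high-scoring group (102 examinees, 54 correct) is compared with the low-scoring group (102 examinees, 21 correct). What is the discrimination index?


p_upper = 54/102 = 0.5294
p_lower = 21/102 = 0.2059
D = 0.5294 - 0.2059 = 0.3235

0.3235


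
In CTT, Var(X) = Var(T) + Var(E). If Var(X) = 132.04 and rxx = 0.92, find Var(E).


var_true = rxx * var_obs = 0.92 * 132.04 = 121.4768
var_error = var_obs - var_true
var_error = 132.04 - 121.4768
var_error = 10.5632

10.5632


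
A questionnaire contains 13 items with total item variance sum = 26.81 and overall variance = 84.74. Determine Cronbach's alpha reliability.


alpha = (k/(k-1)) * (1 - sum(si^2)/s_total^2)
= (13/12) * (1 - 26.81/84.74)
alpha = 0.7406

0.7406


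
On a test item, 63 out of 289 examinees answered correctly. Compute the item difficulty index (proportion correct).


Item difficulty p = number correct / total examinees
p = 63 / 289
p = 0.218

0.218


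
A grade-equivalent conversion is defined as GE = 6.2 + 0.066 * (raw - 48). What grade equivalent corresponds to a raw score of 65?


raw - median = 65 - 48 = 17
slope * diff = 0.066 * 17 = 1.122
GE = 6.2 + 1.122
GE = 7.322

7.322


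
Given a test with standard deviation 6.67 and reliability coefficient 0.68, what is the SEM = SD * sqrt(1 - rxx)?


SEM = SD * sqrt(1 - rxx)
SEM = 6.67 * sqrt(1 - 0.68)
SEM = 6.67 * sqrt(0.32) = 6.67 * 0.565685
SEM = 3.7731

3.7731


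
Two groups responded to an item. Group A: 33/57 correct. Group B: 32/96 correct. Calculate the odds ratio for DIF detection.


Odds_A = 33/24 = 1.375
Odds_B = 32/64 = 0.5
OR = Odds_A / Odds_B = 1.375 / 0.5
Exactly, OR = (33 * 64) / (24 * 32) = 2112 / 768
OR = 2.75

2.75


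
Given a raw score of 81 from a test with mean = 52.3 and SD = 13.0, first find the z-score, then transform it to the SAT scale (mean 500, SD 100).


z = (X - mean) / SD = (81 - 52.3) / 13.0
z = 28.7 / 13.0
z = 2.2077
SAT-scale = SAT = 500 + 100z
Carry z at full precision (z = 28.7 / 13.0) into the conversion:
SAT-scale = 500 + 100 * (28.7 / 13.0) = 500 + 2870 / 13.0
SAT-scale = 500 + 220.7692
SAT-scale = 720.7692

720.7692
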